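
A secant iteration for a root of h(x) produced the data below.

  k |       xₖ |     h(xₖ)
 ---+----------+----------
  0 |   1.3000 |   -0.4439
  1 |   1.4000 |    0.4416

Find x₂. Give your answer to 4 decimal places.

1.3501

x₂ = 1.4000 − 0.4416·(1.4000 − 1.3000) / (0.4416 − (-0.4439))
   = 1.4000 − (0.044160)/(0.885500) = 1.350130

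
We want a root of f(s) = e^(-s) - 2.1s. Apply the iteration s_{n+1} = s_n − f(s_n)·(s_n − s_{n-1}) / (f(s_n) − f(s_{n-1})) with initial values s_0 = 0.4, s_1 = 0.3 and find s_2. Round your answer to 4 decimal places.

f(0.4) = -0.169680, f(0.3) = 0.110818
s_2 = 0.300000 − 0.110818·(0.300000 − 0.400000) / (0.110818 − (-0.169680)) = 0.300000 − (-0.011082)/(0.280498) = 0.339508

0.3395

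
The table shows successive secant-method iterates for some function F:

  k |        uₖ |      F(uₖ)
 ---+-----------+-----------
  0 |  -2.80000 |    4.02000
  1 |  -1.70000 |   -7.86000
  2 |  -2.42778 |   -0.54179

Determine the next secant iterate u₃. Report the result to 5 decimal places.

-2.48166

u₃ = -2.42778 − (-0.54179)·(-2.42778 − (-1.70000)) / (-0.54179 − (-7.86000))
   = -2.42778 − (0.3943039)/(7.3182100) = -2.4816598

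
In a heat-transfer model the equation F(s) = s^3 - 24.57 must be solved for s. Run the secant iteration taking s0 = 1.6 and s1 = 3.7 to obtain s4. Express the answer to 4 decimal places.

F(1.6) = -20.474000, F(3.7) = 26.083000
s2 = 3.700000 − 26.083000·(3.700000 − 1.600000) / (26.083000 − (-20.474000)) = 3.700000 − (54.774300)/(46.557000) = 2.523500
F(2.523500) = -8.500216
s3 = 2.523500 − (-8.500216)·(2.523500 − 3.700000) / (-8.500216 − 26.083000) = 2.523500 − (10.000502)/(-34.583216) = 2.812672
F(2.812672) = -2.318595
s4 = 2.812672 − (-2.318595)·(2.812672 − 2.523500) / (-2.318595 − (-8.500216)) = 2.812672 − (-0.670473)/(6.181621) = 2.921135

2.9211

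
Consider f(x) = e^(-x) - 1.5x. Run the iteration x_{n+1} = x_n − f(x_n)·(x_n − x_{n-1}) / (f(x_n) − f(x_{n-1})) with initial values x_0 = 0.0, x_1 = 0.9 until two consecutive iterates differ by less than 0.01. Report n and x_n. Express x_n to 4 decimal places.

n = 4, x_n = 0.4326

f(0.0) = 1.000000, f(0.9) = -0.943430
x_2 = 0.900000 − (-0.943430)·(0.900000)/(-1.943430) = 0.463099;  |Δ| = 0.436901
f(0.463099) = -0.065317
x_3 = 0.463099 − (-0.065317)·(-0.436901)/(0.878113) = 0.430600;  |Δ| = 0.032498
f(0.430600) = 0.004218
x_4 = 0.430600 − 0.004218·(-0.032498)/(0.069536) = 0.432572;  |Δ| = 0.001972
|x_4 − x_3| = 0.001972 < 0.01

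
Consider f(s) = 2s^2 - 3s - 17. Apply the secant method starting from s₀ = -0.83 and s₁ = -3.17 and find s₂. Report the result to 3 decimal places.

-2.024

f(-0.83) = -13.13220, f(-3.17) = 12.60780
s₂ = -3.17000 − 12.60780·(-3.17000 − (-0.83000)) / (12.60780 − (-13.13220)) = -3.17000 − (-29.50225)/(25.74000) = -2.02384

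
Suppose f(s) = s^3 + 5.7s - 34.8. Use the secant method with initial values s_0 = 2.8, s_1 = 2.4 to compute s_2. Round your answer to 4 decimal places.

2.6804

f(2.8) = 3.112000, f(2.4) = -7.296000
s_2 = 2.400000 − (-7.296000)·(2.400000 − 2.800000) / (-7.296000 − 3.112000) = 2.400000 − (2.918400)/(-10.408000) = 2.680400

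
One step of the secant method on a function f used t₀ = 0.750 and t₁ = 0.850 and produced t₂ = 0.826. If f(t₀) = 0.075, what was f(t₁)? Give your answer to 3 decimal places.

-0.024

The secant line through (0.750, 0.075) and (0.850, f(t₁)) crosses zero at t₂ = 0.826.
So (0.750, 0.075), (0.850, f(t₁)), (0.826, 0) are collinear:
f(t₁) = 0.075 · (0.850 − 0.826) / (0.750 − 0.826) = 0.075 · (0.02400)/(-0.07600) = -0.02368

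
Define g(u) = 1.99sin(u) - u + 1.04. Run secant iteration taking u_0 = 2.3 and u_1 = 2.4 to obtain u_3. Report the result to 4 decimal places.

2.3936

g(2.3) = 0.223953, g(2.4) = -0.015828
u_2 = 2.400000 − (-0.015828)·(2.400000 − 2.300000) / (-0.015828 − 0.223953) = 2.400000 − (-0.001583)/(-0.239782) = 2.393399
g(2.393399) = 0.000430
u_3 = 2.393399 − 0.000430·(2.393399 − 2.400000) / (0.000430 − (-0.015828)) = 2.393399 − (-0.000003)/(0.016258) = 2.393573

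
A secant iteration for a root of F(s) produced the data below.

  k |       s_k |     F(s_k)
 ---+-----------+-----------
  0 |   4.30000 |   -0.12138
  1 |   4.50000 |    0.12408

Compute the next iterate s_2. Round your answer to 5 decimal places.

4.39890

s_2 = 4.50000 − 0.12408·(4.50000 − 4.30000) / (0.12408 − (-0.12138))
   = 4.50000 − (0.0248160)/(0.2454600) = 4.3989000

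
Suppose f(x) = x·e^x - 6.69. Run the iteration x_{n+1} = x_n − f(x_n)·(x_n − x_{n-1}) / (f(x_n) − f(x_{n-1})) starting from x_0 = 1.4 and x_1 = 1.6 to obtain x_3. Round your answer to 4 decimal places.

f(1.4) = -1.012720, f(1.6) = 1.234852
x_2 = 1.600000 − 1.234852·(1.600000 − 1.400000) / (1.234852 − (-1.012720)) = 1.600000 − (0.246970)/(2.247572) = 1.490117
f(1.490117) = -0.077437
x_3 = 1.490117 − (-0.077437)·(1.490117 − 1.600000) / (-0.077437 − 1.234852) = 1.490117 − (0.008509)/(-1.312289) = 1.496601

1.4966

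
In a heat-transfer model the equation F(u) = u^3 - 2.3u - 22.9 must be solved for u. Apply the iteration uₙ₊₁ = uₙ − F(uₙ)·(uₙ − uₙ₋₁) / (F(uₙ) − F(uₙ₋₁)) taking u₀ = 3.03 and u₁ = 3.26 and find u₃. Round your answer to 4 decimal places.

3.1088

F(3.03) = -2.050873, F(3.26) = 4.247976
u₂ = 3.260000 − 4.247976·(3.260000 − 3.030000) / (4.247976 − (-2.050873)) = 3.260000 − (0.977034)/(6.298849) = 3.104887
F(3.104887) = -0.109130
u₃ = 3.104887 − (-0.109130)·(3.104887 − 3.260000) / (-0.109130 − 4.247976) = 3.104887 − (0.016928)/(-4.357106) = 3.108772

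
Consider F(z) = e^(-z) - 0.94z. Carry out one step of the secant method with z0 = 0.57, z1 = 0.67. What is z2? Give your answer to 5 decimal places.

F(0.57) = 0.0297254, F(0.67) = -0.1180914
z2 = 0.6700000 − (-0.1180914)·(0.6700000 − 0.5700000) / (-0.1180914 − 0.0297254) = 0.6700000 − (-0.0118091)/(-0.1478169) = 0.5901096

0.59011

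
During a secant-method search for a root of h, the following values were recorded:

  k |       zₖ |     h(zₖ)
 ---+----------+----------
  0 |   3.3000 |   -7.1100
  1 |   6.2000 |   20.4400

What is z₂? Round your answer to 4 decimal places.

z₂ = 6.2000 − 20.4400·(6.2000 − 3.3000) / (20.4400 − (-7.1100))
   = 6.2000 − (59.276000)/(27.550000) = 4.048421

4.0484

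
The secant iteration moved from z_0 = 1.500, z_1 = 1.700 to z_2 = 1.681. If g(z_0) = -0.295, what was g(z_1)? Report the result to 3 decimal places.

0.031

The secant line through (1.500, -0.295) and (1.700, g(z_1)) crosses zero at z_2 = 1.681.
So (1.500, -0.295), (1.700, g(z_1)), (1.681, 0) are collinear:
g(z_1) = -0.295 · (1.700 − 1.681) / (1.500 − 1.681) = -0.295 · (0.01900)/(-0.18100) = 0.03097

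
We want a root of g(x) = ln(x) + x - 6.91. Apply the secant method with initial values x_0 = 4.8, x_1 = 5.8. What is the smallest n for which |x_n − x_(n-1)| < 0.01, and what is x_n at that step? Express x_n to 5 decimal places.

g(4.8) = -0.5413841, g(5.8) = 0.6478579
x_2 = 5.8000000 − 0.6478579·(1.0000000)/(1.1892420) = 5.2552346;  |Δ| = 0.5447654
g(5.2552346) = 0.0044592
x_3 = 5.2552346 − 0.0044592·(-0.5447654)/(-0.6433987) = 5.2514590;  |Δ| = 0.0037756
|x_3 − x_2| = 0.0037756 < 0.01

n = 3, x_n = 5.25146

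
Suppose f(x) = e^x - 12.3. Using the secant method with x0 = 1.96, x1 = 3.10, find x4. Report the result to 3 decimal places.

f(1.96) = -5.20067, f(3.10) = 9.89795
x2 = 3.10000 − 9.89795·(3.10000 − 1.96000) / (9.89795 − (-5.20067)) = 3.10000 − (11.28366)/(15.09862) = 2.35267
f(2.35267) = -1.78640
x3 = 2.35267 − (-1.78640)·(2.35267 − 3.10000) / (-1.78640 − 9.89795) = 2.35267 − (1.33503)/(-11.68435) = 2.46693
f(2.46693) = -0.51382
x4 = 2.46693 − (-0.51382)·(2.46693 − 2.35267) / (-0.51382 − (-1.78640)) = 2.46693 − (-0.05871)/(1.27258) = 2.51306

2.513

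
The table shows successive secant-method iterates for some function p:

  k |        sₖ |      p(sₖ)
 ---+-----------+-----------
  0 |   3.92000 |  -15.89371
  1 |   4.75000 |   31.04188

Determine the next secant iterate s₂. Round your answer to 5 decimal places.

4.20106

s₂ = 4.75000 − 31.04188·(4.75000 − 3.92000) / (31.04188 − (-15.89371))
   = 4.75000 − (25.7647604)/(46.9355900) = 4.2010613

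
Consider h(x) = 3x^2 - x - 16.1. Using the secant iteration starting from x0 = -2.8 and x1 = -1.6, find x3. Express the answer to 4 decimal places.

-2.1664

h(-2.8) = 10.220000, h(-1.6) = -6.820000
x2 = -1.600000 − (-6.820000)·(-1.600000 − (-2.800000)) / (-6.820000 − 10.220000) = -1.600000 − (-8.184000)/(-17.040000) = -2.080282
h(-2.080282) = -1.037003
x3 = -2.080282 − (-1.037003)·(-2.080282 − (-1.600000)) / (-1.037003 − (-6.820000)) = -2.080282 − (0.498053)/(5.782997) = -2.166405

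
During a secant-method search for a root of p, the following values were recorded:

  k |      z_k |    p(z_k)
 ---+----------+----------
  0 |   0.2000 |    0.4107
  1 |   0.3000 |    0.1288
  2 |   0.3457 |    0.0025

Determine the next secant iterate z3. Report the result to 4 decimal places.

z3 = 0.3457 − 0.0025·(0.3457 − 0.3000) / (0.0025 − 0.1288)
   = 0.3457 − (0.000114)/(-0.126300) = 0.346605

0.3466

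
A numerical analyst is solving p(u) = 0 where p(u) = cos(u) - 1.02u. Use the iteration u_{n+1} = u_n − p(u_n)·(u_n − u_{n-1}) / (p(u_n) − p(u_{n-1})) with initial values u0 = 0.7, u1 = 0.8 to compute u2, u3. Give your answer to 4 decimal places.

0.7299, 0.7303

p(0.7) = 0.050842, p(0.8) = -0.119293
u2 = 0.800000 − (-0.119293)·(0.800000 − 0.700000) / (-0.119293 − 0.050842) = 0.800000 − (-0.011929)/(-0.170135) = 0.729883
p(0.729883) = 0.000771
u3 = 0.729883 − 0.000771·(0.729883 − 0.800000) / (0.000771 − (-0.119293)) = 0.729883 − (-0.000054)/(0.120064) = 0.730334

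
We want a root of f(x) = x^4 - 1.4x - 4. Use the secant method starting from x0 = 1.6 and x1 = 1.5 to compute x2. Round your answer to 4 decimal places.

1.5768

f(1.6) = 0.313600, f(1.5) = -1.037500
x2 = 1.500000 − (-1.037500)·(1.500000 − 1.600000) / (-1.037500 − 0.313600) = 1.500000 − (0.103750)/(-1.351100) = 1.576789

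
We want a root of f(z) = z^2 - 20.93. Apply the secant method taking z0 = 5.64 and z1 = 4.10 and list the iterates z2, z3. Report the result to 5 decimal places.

4.52300, 4.57779

f(5.64) = 10.8796000, f(4.10) = -4.1200000
z2 = 4.1000000 − (-4.1200000)·(4.1000000 − 5.6400000) / (-4.1200000 − 10.8796000) = 4.1000000 − (6.3448000)/(-14.9996000) = 4.5229979
f(4.5229979) = -0.4724896
z3 = 4.5229979 − (-0.4724896)·(4.5229979 − 4.1000000) / (-0.4724896 − (-4.1200000)) = 4.5229979 − (-0.1998621)/(3.6475104) = 4.5777921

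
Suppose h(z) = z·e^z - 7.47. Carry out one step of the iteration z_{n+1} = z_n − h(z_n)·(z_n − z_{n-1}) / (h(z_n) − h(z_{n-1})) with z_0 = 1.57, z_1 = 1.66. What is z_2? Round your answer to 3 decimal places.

1.564

h(1.57) = 0.07644, h(1.66) = 1.26046
z_2 = 1.66000 − 1.26046·(1.66000 − 1.57000) / (1.26046 − 0.07644) = 1.66000 − (0.11344)/(1.18402) = 1.56419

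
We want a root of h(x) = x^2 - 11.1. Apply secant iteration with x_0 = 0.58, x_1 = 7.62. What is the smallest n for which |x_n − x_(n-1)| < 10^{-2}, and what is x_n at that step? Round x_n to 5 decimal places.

h(0.58) = -10.7636000, h(7.62) = 46.9644000
x_2 = 7.6200000 − 46.9644000·(7.0400000)/(57.7280000) = 1.8926341;  |Δ| = 5.7273659
h(1.8926341) = -7.5179360
x_3 = 1.8926341 − (-7.5179360)·(-5.7273659)/(-54.4823360) = 2.6829448;  |Δ| = 0.7903106
h(2.6829448) = -3.9018073
x_4 = 2.6829448 − (-3.9018073)·(0.7903106)/(3.6161287) = 3.5356909;  |Δ| = 0.8527461
h(3.5356909) = 1.4011103
x_5 = 3.5356909 − 1.4011103·(0.8527461)/(5.3029176) = 3.3103826;  |Δ| = 0.2253083
h(3.3103826) = -0.1413670
x_6 = 3.3103826 − (-0.1413670)·(-0.2253083)/(-1.5424773) = 3.3310320;  |Δ| = 0.0206493
h(3.3310320) = -0.0042261
x_7 = 3.3310320 − (-0.0042261)·(0.0206493)/(0.1371409) = 3.3316683;  |Δ| = 0.0006363
|x_7 − x_6| = 0.0006363 < 10^{-2}

n = 7, x_n = 3.33167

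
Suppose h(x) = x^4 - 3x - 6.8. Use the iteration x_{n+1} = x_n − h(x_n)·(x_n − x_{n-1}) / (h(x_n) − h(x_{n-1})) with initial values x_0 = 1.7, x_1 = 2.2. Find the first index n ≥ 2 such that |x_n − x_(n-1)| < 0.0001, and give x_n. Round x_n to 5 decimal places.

n = 6, x_n = 1.87779

h(1.7) = -3.5479000, h(2.2) = 10.0256000
x_2 = 2.2000000 − 10.0256000·(0.5000000)/(13.5735000) = 1.8306922;  |Δ| = 0.3693078
h(1.8306922) = -1.0599681
x_3 = 1.8306922 − (-1.0599681)·(-0.3693078)/(-11.0855681) = 1.8660042;  |Δ| = 0.0353121
h(1.8660042) = -0.2738848
x_4 = 1.8660042 − (-0.2738848)·(0.0353121)/(0.7860833) = 1.8783076;  |Δ| = 0.0123033
h(1.8783076) = 0.0121390
x_5 = 1.8783076 − 0.0121390·(0.0123033)/(0.2860238) = 1.8777854;  |Δ| = 0.0005222
h(1.8777854) = -0.0001296
x_6 = 1.8777854 − (-0.0001296)·(-0.0005222)/(-0.0122686) = 1.8777909;  |Δ| = 0.0000055
|x_6 − x_5| = 0.0000055 < 0.0001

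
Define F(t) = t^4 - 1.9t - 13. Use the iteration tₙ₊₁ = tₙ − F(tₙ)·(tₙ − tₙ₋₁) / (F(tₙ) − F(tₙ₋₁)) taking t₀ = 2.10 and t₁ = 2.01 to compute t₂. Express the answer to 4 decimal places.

F(2.10) = 2.458100, F(2.01) = -0.496592
t₂ = 2.010000 − (-0.496592)·(2.010000 − 2.100000) / (-0.496592 − 2.458100) = 2.010000 − (0.044693)/(-2.954692) = 2.025126

2.0251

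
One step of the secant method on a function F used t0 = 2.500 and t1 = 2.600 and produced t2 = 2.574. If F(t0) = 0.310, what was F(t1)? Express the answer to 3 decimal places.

-0.109

The secant line through (2.500, 0.310) and (2.600, F(t1)) crosses zero at t2 = 2.574.
So (2.500, 0.310), (2.600, F(t1)), (2.574, 0) are collinear:
F(t1) = 0.310 · (2.600 − 2.574) / (2.500 − 2.574) = 0.310 · (0.02600)/(-0.07400) = -0.10892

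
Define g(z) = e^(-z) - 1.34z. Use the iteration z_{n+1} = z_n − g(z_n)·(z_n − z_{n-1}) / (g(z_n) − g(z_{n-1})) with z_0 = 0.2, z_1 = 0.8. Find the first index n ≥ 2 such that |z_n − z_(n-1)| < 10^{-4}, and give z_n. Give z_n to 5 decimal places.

n = 5, z_n = 0.46756

g(0.2) = 0.5507308, g(0.8) = -0.6226710
z_2 = 0.8000000 − (-0.6226710)·(0.6000000)/(-1.1734018) = 0.4816073;  |Δ| = 0.3183927
g(0.4816073) = -0.0275641
z_3 = 0.4816073 − (-0.0275641)·(-0.3183927)/(0.5951070) = 0.4668600;  |Δ| = 0.0147473
g(0.4668600) = 0.0013755
z_4 = 0.4668600 − 0.0013755·(-0.0147473)/(0.0289395) = 0.4675609;  |Δ| = 0.0007009
g(0.4675609) = -0.0000031
z_5 = 0.4675609 − (-0.0000031)·(0.0007009)/(-0.0013786) = 0.4675594;  |Δ| = 0.0000016
|z_5 − z_4| = 0.0000016 < 10^{-4}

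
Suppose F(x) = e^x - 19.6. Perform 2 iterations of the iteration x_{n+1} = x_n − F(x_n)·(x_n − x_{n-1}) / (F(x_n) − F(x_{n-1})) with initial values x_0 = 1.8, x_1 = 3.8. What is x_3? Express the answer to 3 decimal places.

2.797

F(1.8) = -13.55035, F(3.8) = 25.10118
x_2 = 3.80000 − 25.10118·(3.80000 − 1.80000) / (25.10118 − (-13.55035)) = 3.80000 − (50.20237)/(38.65154) = 2.50115
F(2.50115) = -7.40343
x_3 = 2.50115 − (-7.40343)·(2.50115 − 3.80000) / (-7.40343 − 25.10118) = 2.50115 − (9.61591)/(-32.50462) = 2.79699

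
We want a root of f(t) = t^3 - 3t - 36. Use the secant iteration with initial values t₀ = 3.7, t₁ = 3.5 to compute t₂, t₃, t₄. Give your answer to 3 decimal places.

3.601, 3.604, 3.604

f(3.7) = 3.55300, f(3.5) = -3.62500
t₂ = 3.50000 − (-3.62500)·(3.50000 − 3.70000) / (-3.62500 − 3.55300) = 3.50000 − (0.72500)/(-7.17800) = 3.60100
f(3.60100) = -0.10800
t₃ = 3.60100 − (-0.10800)·(3.60100 − 3.50000) / (-0.10800 − (-3.62500)) = 3.60100 − (-0.01091)/(3.51700) = 3.60410
f(3.60410) = 0.00346
t₄ = 3.60410 − 0.00346·(3.60410 − 3.60100) / (0.00346 − (-0.10800)) = 3.60410 − (0.00001)/(0.11146) = 3.60401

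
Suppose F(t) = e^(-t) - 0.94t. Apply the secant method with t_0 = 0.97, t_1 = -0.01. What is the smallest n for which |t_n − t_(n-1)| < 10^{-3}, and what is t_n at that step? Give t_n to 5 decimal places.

n = 5, t_n = 0.58982

F(0.97) = -0.5327170, F(-0.01) = 1.0194502
t_2 = -0.0100000 − 1.0194502·(-0.9800000)/(1.5521671) = 0.6336557;  |Δ| = 0.6436557
F(0.6336557) = -0.0649879
t_3 = 0.6336557 − (-0.0649879)·(0.6436557)/(-1.0844381) = 0.5950828;  |Δ| = 0.0385728
F(0.5950828) = -0.0078610
t_4 = 0.5950828 − (-0.0078610)·(-0.0385728)/(0.0571270) = 0.5897750;  |Δ| = 0.0053078
F(0.5897750) = 0.0000635
t_5 = 0.5897750 − 0.0000635·(-0.0053078)/(0.0079245) = 0.5898175;  |Δ| = 0.0000425
|t_5 − t_4| = 0.0000425 < 10^{-3}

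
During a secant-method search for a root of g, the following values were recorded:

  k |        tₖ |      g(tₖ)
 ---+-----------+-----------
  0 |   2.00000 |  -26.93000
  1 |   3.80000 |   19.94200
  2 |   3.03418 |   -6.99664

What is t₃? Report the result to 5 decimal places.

3.23308

t₃ = 3.03418 − (-6.99664)·(3.03418 − 3.80000) / (-6.99664 − 19.94200)
   = 3.03418 − (5.3581668)/(-26.9386400) = 3.2330826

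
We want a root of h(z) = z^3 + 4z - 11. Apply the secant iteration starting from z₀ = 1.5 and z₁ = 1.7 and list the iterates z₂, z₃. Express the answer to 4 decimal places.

h(1.5) = -1.625000, h(1.7) = 0.713000
z₂ = 1.700000 − 0.713000·(1.700000 − 1.500000) / (0.713000 − (-1.625000)) = 1.700000 − (0.142600)/(2.338000) = 1.639008
h(1.639008) = -0.041027
z₃ = 1.639008 − (-0.041027)·(1.639008 − 1.700000) / (-0.041027 − 0.713000) = 1.639008 − (0.002502)/(-0.754027) = 1.642326

1.6390, 1.6423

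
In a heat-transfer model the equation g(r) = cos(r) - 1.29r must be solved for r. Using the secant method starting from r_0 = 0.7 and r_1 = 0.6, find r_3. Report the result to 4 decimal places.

0.6275

g(0.7) = -0.138158, g(0.6) = 0.051336
r_2 = 0.600000 − 0.051336·(0.600000 − 0.700000) / (0.051336 − (-0.138158)) = 0.600000 − (-0.005134)/(0.189493) = 0.627091
g(0.627091) = 0.000791
r_3 = 0.627091 − 0.000791·(0.627091 − 0.600000) / (0.000791 − 0.051336) = 0.627091 − (0.000021)/(-0.050545) = 0.627515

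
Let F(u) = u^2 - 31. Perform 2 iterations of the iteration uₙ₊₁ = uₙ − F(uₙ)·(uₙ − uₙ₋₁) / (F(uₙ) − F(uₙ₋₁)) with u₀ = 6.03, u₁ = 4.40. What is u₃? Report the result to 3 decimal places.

F(6.03) = 5.36090, F(4.40) = -11.64000
u₂ = 4.40000 − (-11.64000)·(4.40000 − 6.03000) / (-11.64000 − 5.36090) = 4.40000 − (18.97320)/(-17.00090) = 5.51601
F(5.51601) = -0.57362
u₃ = 5.51601 − (-0.57362)·(5.51601 − 4.40000) / (-0.57362 − (-11.64000)) = 5.51601 − (-0.64016)/(11.06638) = 5.57386

5.574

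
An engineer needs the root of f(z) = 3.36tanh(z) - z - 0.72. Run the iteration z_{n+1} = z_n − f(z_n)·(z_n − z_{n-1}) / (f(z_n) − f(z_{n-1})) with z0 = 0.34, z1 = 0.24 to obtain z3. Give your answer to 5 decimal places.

0.32005

f(0.34) = 0.0403240, f(0.24) = -0.1687343
z2 = 0.2400000 − (-0.1687343)·(0.2400000 − 0.3400000) / (-0.1687343 − 0.0403240) = 0.2400000 − (0.0168734)/(-0.2090583) = 0.3207116
f(0.3207116) = 0.0013931
z3 = 0.3207116 − 0.0013931·(0.3207116 − 0.2400000) / (0.0013931 − (-0.1687343)) = 0.3207116 − (0.0001124)/(0.1701274) = 0.3200507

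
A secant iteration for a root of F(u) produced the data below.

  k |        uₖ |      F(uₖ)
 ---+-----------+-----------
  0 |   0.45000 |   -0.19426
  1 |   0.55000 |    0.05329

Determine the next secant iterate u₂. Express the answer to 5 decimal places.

0.52847

u₂ = 0.55000 − 0.05329·(0.55000 − 0.45000) / (0.05329 − (-0.19426))
   = 0.55000 − (0.0053290)/(0.2475500) = 0.5284730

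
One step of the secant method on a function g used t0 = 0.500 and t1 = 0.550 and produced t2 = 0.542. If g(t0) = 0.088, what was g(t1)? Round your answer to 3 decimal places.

-0.017

The secant line through (0.500, 0.088) and (0.550, g(t1)) crosses zero at t2 = 0.542.
So (0.500, 0.088), (0.550, g(t1)), (0.542, 0) are collinear:
g(t1) = 0.088 · (0.550 − 0.542) / (0.500 − 0.542) = 0.088 · (0.00800)/(-0.04200) = -0.01676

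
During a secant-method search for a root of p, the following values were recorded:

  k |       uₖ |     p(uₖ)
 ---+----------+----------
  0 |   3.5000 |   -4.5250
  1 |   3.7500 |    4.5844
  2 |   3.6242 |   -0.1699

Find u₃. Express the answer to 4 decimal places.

u₃ = 3.6242 − (-0.1699)·(3.6242 − 3.7500) / (-0.1699 − 4.5844)
   = 3.6242 − (0.021373)/(-4.754300) = 3.628696

3.6287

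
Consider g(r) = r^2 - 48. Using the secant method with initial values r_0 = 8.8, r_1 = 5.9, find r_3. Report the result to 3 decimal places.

6.939

g(8.8) = 29.44000, g(5.9) = -13.19000
r_2 = 5.90000 − (-13.19000)·(5.90000 − 8.80000) / (-13.19000 − 29.44000) = 5.90000 − (38.25100)/(-42.63000) = 6.79728
g(6.79728) = -1.79700
r_3 = 6.79728 − (-1.79700)·(6.79728 − 5.90000) / (-1.79700 − (-13.19000)) = 6.79728 − (-1.61241)/(11.39300) = 6.93881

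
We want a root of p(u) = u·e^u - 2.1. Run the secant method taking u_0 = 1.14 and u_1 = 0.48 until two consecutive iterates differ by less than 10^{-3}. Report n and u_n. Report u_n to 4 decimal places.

n = 6, u_n = 0.8752

p(1.14) = 1.464516, p(0.48) = -1.324284
u_2 = 0.480000 − (-1.324284)·(-0.660000)/(-2.788800) = 0.793406;  |Δ| = 0.313406
p(0.793406) = -0.345846
u_3 = 0.793406 − (-0.345846)·(0.313406)/(0.978438) = 0.904185;  |Δ| = 0.110779
p(0.904185) = 0.133265
u_4 = 0.904185 − 0.133265·(0.110779)/(0.479111) = 0.873372;  |Δ| = 0.030813
p(0.873372) = -0.008297
u_5 = 0.873372 − (-0.008297)·(-0.030813)/(-0.141561) = 0.875178;  |Δ| = 0.001806
p(0.875178) = -0.000183
u_6 = 0.875178 − (-0.000183)·(0.001806)/(0.008114) = 0.875219;  |Δ| = 0.000041
|u_6 − u_5| = 0.000041 < 10^{-3}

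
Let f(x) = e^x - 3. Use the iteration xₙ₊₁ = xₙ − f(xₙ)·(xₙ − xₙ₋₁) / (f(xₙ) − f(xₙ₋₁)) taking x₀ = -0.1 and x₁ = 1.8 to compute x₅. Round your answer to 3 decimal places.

1.096

f(-0.1) = -2.09516, f(1.8) = 3.04965
x₂ = 1.80000 − 3.04965·(1.80000 − (-0.10000)) / (3.04965 − (-2.09516)) = 1.80000 − (5.79433)/(5.14481) = 0.67375
f(0.67375) = -1.03842
x₃ = 0.67375 − (-1.03842)·(0.67375 − 1.80000) / (-1.03842 − 3.04965) = 0.67375 − (1.16951)/(-4.08806) = 0.95983
f(0.95983) = -0.38874
x₄ = 0.95983 − (-0.38874)·(0.95983 − 0.67375) / (-0.38874 − (-1.03842)) = 0.95983 − (-0.11121)/(0.64967) = 1.13101
f(1.13101) = 0.09879
x₅ = 1.13101 − 0.09879·(1.13101 − 0.95983) / (0.09879 − (-0.38874)) = 1.13101 − (0.01691)/(0.48753) = 1.09633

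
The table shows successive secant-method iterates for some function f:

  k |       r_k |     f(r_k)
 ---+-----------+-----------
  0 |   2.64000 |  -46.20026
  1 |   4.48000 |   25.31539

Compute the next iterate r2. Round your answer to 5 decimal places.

r2 = 4.48000 − 25.31539·(4.48000 − 2.64000) / (25.31539 − (-46.20026))
   = 4.48000 − (46.5803176)/(71.5156500) = 3.8286696

3.82867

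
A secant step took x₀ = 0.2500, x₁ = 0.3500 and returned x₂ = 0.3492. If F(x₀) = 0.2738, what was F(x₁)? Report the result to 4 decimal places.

The secant line through (0.2500, 0.2738) and (0.3500, F(x₁)) crosses zero at x₂ = 0.3492.
So (0.2500, 0.2738), (0.3500, F(x₁)), (0.3492, 0) are collinear:
F(x₁) = 0.2738 · (0.3500 − 0.3492) / (0.2500 − 0.3492) = 0.2738 · (0.000800)/(-0.099200) = -0.002208

-0.0022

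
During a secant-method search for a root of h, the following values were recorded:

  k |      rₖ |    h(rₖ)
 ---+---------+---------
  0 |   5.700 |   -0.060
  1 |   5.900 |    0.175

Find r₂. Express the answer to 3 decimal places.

r₂ = 5.900 − 0.175·(5.900 − 5.700) / (0.175 − (-0.060))
   = 5.900 − (0.03500)/(0.23500) = 5.75106

5.751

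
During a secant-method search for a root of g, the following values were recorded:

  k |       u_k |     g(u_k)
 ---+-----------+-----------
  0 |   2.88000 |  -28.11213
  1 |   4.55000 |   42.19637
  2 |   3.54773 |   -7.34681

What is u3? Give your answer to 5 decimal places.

u3 = 3.54773 − (-7.34681)·(3.54773 − 4.55000) / (-7.34681 − 42.19637)
   = 3.54773 − (7.3634873)/(-49.5431800) = 3.6963577

3.69636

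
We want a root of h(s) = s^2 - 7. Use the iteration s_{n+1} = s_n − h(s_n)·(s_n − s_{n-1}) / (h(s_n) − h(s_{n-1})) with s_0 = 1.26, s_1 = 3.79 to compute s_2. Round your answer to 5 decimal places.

2.33176

h(1.26) = -5.4124000, h(3.79) = 7.3641000
s_2 = 3.7900000 − 7.3641000·(3.7900000 − 1.2600000) / (7.3641000 − (-5.4124000)) = 3.7900000 − (18.6311730)/(12.7765000) = 2.3317624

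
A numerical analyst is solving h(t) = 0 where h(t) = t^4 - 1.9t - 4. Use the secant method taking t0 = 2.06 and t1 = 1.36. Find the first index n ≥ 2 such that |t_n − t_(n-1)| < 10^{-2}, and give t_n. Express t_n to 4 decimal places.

h(2.06) = 10.094141, h(1.36) = -3.162980
t2 = 1.360000 − (-3.162980)·(-0.700000)/(-13.257121) = 1.527011;  |Δ| = 0.167011
h(1.527011) = -1.464203
t3 = 1.527011 − (-1.464203)·(0.167011)/(1.698777) = 1.670961;  |Δ| = 0.143950
h(1.670961) = 0.621050
t4 = 1.670961 − 0.621050·(0.143950)/(2.085253) = 1.628088;  |Δ| = 0.042872
h(1.628088) = -0.067310
t5 = 1.628088 − (-0.067310)·(-0.042872)/(-0.688360) = 1.632280;  |Δ| = 0.004192
|t5 − t4| = 0.004192 < 10^{-2}

n = 5, t_n = 1.6323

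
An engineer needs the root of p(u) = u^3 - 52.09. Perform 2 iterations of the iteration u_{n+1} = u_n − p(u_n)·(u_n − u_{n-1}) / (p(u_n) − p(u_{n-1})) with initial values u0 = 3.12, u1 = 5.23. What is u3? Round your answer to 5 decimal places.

p(3.12) = -21.7186720, p(5.23) = 90.9656670
u2 = 5.2300000 − 90.9656670·(5.2300000 − 3.1200000) / (90.9656670 − (-21.7186720)) = 5.2300000 − (191.9375574)/(112.6843390) = 3.5266794
p(3.5266794) = -8.2270397
u3 = 3.5266794 − (-8.2270397)·(3.5266794 − 5.2300000) / (-8.2270397 − 90.9656670) = 3.5266794 − (14.0132864)/(-99.1927067) = 3.6679527

3.66795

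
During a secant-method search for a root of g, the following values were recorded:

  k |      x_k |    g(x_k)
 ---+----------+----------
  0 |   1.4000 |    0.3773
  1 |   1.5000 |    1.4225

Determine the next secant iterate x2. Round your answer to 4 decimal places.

1.3639

x2 = 1.5000 − 1.4225·(1.5000 − 1.4000) / (1.4225 − 0.3773)
   = 1.5000 − (0.142250)/(1.045200) = 1.363902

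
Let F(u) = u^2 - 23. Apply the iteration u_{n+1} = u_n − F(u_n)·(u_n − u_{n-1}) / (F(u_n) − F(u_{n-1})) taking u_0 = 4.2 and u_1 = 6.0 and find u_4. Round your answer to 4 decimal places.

F(4.2) = -5.360000, F(6.0) = 13.000000
u_2 = 6.000000 − 13.000000·(6.000000 − 4.200000) / (13.000000 − (-5.360000)) = 6.000000 − (23.400000)/(18.360000) = 4.725490
F(4.725490) = -0.669742
u_3 = 4.725490 − (-0.669742)·(4.725490 − 6.000000) / (-0.669742 − 13.000000) = 4.725490 − (0.853593)/(-13.669742) = 4.787934
F(4.787934) = -0.075686
u_4 = 4.787934 − (-0.075686)·(4.787934 − 4.725490) / (-0.075686 − (-0.669742)) = 4.787934 − (-0.004726)/(0.594056) = 4.795890

4.7959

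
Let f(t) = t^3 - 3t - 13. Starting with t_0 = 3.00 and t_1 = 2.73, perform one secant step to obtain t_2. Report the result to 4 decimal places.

f(3.00) = 5.000000, f(2.73) = -0.843583
t_2 = 2.730000 − (-0.843583)·(2.730000 − 3.000000) / (-0.843583 − 5.000000) = 2.730000 − (0.227767)/(-5.843583) = 2.768977

2.7690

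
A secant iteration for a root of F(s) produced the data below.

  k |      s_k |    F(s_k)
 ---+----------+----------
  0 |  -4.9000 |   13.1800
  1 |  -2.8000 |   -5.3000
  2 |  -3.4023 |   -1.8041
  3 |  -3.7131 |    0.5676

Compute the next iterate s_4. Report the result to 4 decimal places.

-3.6387

s_4 = -3.7131 − 0.5676·(-3.7131 − (-3.4023)) / (0.5676 − (-1.8041))
   = -3.7131 − (-0.176410)/(2.371700) = -3.638719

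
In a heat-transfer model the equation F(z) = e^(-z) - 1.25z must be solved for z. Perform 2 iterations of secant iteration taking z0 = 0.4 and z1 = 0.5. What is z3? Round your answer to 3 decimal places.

F(0.4) = 0.17032, F(0.5) = -0.01847
z2 = 0.50000 − (-0.01847)·(0.50000 − 0.40000) / (-0.01847 − 0.17032) = 0.50000 − (-0.00185)/(-0.18879) = 0.49022
F(0.49022) = -0.00028
z3 = 0.49022 − (-0.00028)·(0.49022 − 0.50000) / (-0.00028 − (-0.01847)) = 0.49022 − (0.00000)/(0.01819) = 0.49007

0.490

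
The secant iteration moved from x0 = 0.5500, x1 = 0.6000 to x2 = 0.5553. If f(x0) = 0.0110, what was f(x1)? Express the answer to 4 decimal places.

-0.0928

The secant line through (0.5500, 0.0110) and (0.6000, f(x1)) crosses zero at x2 = 0.5553.
So (0.5500, 0.0110), (0.6000, f(x1)), (0.5553, 0) are collinear:
f(x1) = 0.0110 · (0.6000 − 0.5553) / (0.5500 − 0.5553) = 0.0110 · (0.044700)/(-0.005300) = -0.092774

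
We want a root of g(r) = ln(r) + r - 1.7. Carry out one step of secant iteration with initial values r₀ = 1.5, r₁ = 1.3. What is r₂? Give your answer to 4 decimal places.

1.3802

g(1.5) = 0.205465, g(1.3) = -0.137636
r₂ = 1.300000 − (-0.137636)·(1.300000 − 1.500000) / (-0.137636 − 0.205465) = 1.300000 − (0.027527)/(-0.343101) = 1.380230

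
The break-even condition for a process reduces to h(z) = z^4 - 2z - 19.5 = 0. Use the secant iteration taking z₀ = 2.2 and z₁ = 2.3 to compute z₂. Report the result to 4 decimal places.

h(2.2) = -0.474400, h(2.3) = 3.884100
z₂ = 2.300000 − 3.884100·(2.300000 − 2.200000) / (3.884100 − (-0.474400)) = 2.300000 − (0.388410)/(4.358500) = 2.210884

2.2109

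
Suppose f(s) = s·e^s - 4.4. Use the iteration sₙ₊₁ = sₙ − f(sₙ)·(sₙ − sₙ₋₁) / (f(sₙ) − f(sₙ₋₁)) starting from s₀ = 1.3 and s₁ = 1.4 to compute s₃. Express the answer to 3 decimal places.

1.255

f(1.3) = 0.37009, f(1.4) = 1.27728
s₂ = 1.40000 − 1.27728·(1.40000 − 1.30000) / (1.27728 − 0.37009) = 1.40000 − (0.12773)/(0.90719) = 1.25921
f(1.25921) = 0.03570
s₃ = 1.25921 − 0.03570·(1.25921 − 1.40000) / (0.03570 − 1.27728) = 1.25921 − (-0.00503)/(-1.24158) = 1.25516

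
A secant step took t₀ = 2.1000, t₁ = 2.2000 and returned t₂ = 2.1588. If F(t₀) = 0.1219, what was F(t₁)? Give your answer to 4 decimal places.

-0.0854

The secant line through (2.1000, 0.1219) and (2.2000, F(t₁)) crosses zero at t₂ = 2.1588.
So (2.1000, 0.1219), (2.2000, F(t₁)), (2.1588, 0) are collinear:
F(t₁) = 0.1219 · (2.2000 − 2.1588) / (2.1000 − 2.1588) = 0.1219 · (0.041200)/(-0.058800) = -0.085413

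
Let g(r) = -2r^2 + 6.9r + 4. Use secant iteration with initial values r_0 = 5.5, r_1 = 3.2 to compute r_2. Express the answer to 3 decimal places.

3.733

g(5.5) = -18.55000, g(3.2) = 5.60000
r_2 = 3.20000 − 5.60000·(3.20000 − 5.50000) / (5.60000 − (-18.55000)) = 3.20000 − (-12.88000)/(24.15000) = 3.73333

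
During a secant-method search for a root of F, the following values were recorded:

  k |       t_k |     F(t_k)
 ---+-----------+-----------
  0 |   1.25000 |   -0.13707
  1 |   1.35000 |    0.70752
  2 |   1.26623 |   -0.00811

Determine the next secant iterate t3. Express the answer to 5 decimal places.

1.26718

t3 = 1.26623 − (-0.00811)·(1.26623 − 1.35000) / (-0.00811 − 0.70752)
   = 1.26623 − (0.0006794)/(-0.7156300) = 1.2671793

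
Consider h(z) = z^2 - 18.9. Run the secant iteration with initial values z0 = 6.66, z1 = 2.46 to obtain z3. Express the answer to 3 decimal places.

h(6.66) = 25.45560, h(2.46) = -12.84840
z2 = 2.46000 − (-12.84840)·(2.46000 − 6.66000) / (-12.84840 − 25.45560) = 2.46000 − (53.96328)/(-38.30400) = 3.86882
h(3.86882) = -3.93226
z3 = 3.86882 − (-3.93226)·(3.86882 − 2.46000) / (-3.93226 − (-12.84840)) = 3.86882 − (-5.53984)/(8.91614) = 4.49014

4.490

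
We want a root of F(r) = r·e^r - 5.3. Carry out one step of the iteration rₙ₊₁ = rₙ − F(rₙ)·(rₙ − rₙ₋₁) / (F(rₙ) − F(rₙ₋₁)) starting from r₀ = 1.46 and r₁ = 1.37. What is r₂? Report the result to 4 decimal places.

1.3608

F(1.46) = 0.986701, F(1.37) = 0.091430
r₂ = 1.370000 − 0.091430·(1.370000 − 1.460000) / (0.091430 − 0.986701) = 1.370000 − (-0.008229)/(-0.895270) = 1.360809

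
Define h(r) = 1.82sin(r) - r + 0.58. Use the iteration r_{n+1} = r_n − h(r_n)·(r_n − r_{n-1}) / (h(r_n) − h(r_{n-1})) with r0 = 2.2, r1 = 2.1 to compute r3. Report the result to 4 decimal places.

h(2.2) = -0.148537, h(2.1) = 0.051041
r2 = 2.100000 − 0.051041·(2.100000 − 2.200000) / (0.051041 − (-0.148537)) = 2.100000 − (-0.005104)/(0.199578) = 2.125575
h(2.125575) = 0.001457
r3 = 2.125575 − 0.001457·(2.125575 − 2.100000) / (0.001457 − 0.051041) = 2.125575 − (0.000037)/(-0.049584) = 2.126326

2.1263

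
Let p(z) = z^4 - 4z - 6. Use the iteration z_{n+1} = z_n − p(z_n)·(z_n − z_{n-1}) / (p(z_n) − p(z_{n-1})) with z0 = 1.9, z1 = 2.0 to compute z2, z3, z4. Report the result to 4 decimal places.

1.9221, 1.9236, 1.9237

p(1.9) = -0.567900, p(2.0) = 2.000000
z2 = 2.000000 − 2.000000·(2.000000 − 1.900000) / (2.000000 − (-0.567900)) = 2.000000 − (0.200000)/(2.567900) = 1.922115
p(1.922115) = -0.038929
z3 = 1.922115 − (-0.038929)·(1.922115 − 2.000000) / (-0.038929 − 2.000000) = 1.922115 − (0.003032)/(-2.038929) = 1.923602
p(1.923602) = -0.002588
z4 = 1.923602 − (-0.002588)·(1.923602 − 1.922115) / (-0.002588 − (-0.038929)) = 1.923602 − (-0.000004)/(0.036340) = 1.923708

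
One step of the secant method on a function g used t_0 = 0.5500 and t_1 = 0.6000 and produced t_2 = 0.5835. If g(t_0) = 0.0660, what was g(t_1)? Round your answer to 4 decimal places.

-0.0325

The secant line through (0.5500, 0.0660) and (0.6000, g(t_1)) crosses zero at t_2 = 0.5835.
So (0.5500, 0.0660), (0.6000, g(t_1)), (0.5835, 0) are collinear:
g(t_1) = 0.0660 · (0.6000 − 0.5835) / (0.5500 − 0.5835) = 0.0660 · (0.016500)/(-0.033500) = -0.032507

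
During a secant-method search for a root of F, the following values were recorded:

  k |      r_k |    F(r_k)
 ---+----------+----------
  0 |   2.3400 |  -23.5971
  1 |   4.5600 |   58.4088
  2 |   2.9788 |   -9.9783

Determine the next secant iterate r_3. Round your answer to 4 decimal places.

r_3 = 2.9788 − (-9.9783)·(2.9788 − 4.5600) / (-9.9783 − 58.4088)
   = 2.9788 − (15.777688)/(-68.387100) = 3.209511

3.2095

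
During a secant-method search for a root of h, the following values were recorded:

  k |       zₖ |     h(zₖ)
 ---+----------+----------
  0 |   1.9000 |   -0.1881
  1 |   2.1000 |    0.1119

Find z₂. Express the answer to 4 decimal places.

2.0254

z₂ = 2.1000 − 0.1119·(2.1000 − 1.9000) / (0.1119 − (-0.1881))
   = 2.1000 − (0.022380)/(0.300000) = 2.025400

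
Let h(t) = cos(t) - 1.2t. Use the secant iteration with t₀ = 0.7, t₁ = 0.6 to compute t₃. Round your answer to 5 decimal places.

0.65890

h(0.7) = -0.0751578, h(0.6) = 0.1053356
t₂ = 0.6000000 − 0.1053356·(0.6000000 − 0.7000000) / (0.1053356 − (-0.0751578)) = 0.6000000 − (-0.0105336)/(0.1804934) = 0.6583598
h(0.6583598) = 0.0009650
t₃ = 0.6583598 − 0.0009650·(0.6583598 − 0.6000000) / (0.0009650 − 0.1053356) = 0.6583598 − (0.0000563)/(-0.1043706) = 0.6588994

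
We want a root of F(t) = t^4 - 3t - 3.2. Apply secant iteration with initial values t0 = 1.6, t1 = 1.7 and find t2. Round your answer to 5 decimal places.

1.69652

F(1.6) = -1.4464000, F(1.7) = 0.0521000
t2 = 1.7000000 − 0.0521000·(1.7000000 − 1.6000000) / (0.0521000 − (-1.4464000)) = 1.7000000 − (0.0052100)/(1.4985000) = 1.6965232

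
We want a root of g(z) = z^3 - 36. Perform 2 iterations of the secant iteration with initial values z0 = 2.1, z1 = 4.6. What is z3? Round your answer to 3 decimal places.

g(2.1) = -26.73900, g(4.6) = 61.33600
z2 = 4.60000 − 61.33600·(4.60000 − 2.10000) / (61.33600 − (-26.73900)) = 4.60000 − (153.34000)/(88.07500) = 2.85898
g(2.85898) = -12.63127
z3 = 2.85898 − (-12.63127)·(2.85898 − 4.60000) / (-12.63127 − 61.33600) = 2.85898 − (21.99125)/(-73.96727) = 3.15629

3.156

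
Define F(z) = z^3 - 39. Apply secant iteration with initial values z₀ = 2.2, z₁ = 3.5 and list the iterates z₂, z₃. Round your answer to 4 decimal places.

3.3437, 3.3897

F(2.2) = -28.352000, F(3.5) = 3.875000
z₂ = 3.500000 − 3.875000·(3.500000 − 2.200000) / (3.875000 − (-28.352000)) = 3.500000 − (5.037500)/(32.227000) = 3.343687
F(3.343687) = -1.616769
z₃ = 3.343687 − (-1.616769)·(3.343687 − 3.500000) / (-1.616769 − 3.875000) = 3.343687 − (0.252722)/(-5.491769) = 3.389705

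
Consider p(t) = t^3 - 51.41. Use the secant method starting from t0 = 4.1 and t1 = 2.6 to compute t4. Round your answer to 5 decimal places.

3.71658

p(4.1) = 17.5110000, p(2.6) = -33.8340000
t2 = 2.6000000 − (-33.8340000)·(2.6000000 − 4.1000000) / (-33.8340000 − 17.5110000) = 2.6000000 − (50.7510000)/(-51.3450000) = 3.5884312
p(3.5884312) = -5.2023510
t3 = 3.5884312 − (-5.2023510)·(3.5884312 − 2.6000000) / (-5.2023510 − (-33.8340000)) = 3.5884312 − (-5.1421661)/(28.6316490) = 3.7680285
p(3.7680285) = 2.0886136
t4 = 3.7680285 − 2.0886136·(3.7680285 − 3.5884312) / (2.0886136 − (-5.2023510)) = 3.7680285 − (0.3751093)/(7.2909646) = 3.7165800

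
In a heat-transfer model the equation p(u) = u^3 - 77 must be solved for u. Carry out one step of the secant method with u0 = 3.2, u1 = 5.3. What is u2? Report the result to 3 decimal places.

p(3.2) = -44.23200, p(5.3) = 71.87700
u2 = 5.30000 − 71.87700·(5.30000 − 3.20000) / (71.87700 − (-44.23200)) = 5.30000 − (150.94170)/(116.10900) = 4.00000

4.000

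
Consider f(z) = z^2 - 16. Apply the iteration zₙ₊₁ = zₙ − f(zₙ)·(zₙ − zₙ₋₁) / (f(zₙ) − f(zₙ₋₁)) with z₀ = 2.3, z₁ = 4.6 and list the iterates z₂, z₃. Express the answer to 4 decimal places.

3.8522, 3.9895

f(2.3) = -10.710000, f(4.6) = 5.160000
z₂ = 4.600000 − 5.160000·(4.600000 − 2.300000) / (5.160000 − (-10.710000)) = 4.600000 − (11.868000)/(15.870000) = 3.852174
f(3.852174) = -1.160756
z₃ = 3.852174 − (-1.160756)·(3.852174 − 4.600000) / (-1.160756 − 5.160000) = 3.852174 − (0.868044)/(-6.320756) = 3.989506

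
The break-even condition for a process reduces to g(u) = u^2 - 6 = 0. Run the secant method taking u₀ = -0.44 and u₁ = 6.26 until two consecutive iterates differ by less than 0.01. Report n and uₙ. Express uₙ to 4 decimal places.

n = 8, uₙ = 2.4495

g(-0.44) = -5.806400, g(6.26) = 33.187600
u₂ = 6.260000 − 33.187600·(6.700000)/(38.994000) = 0.557663;  |Δ| = 5.702337
g(0.557663) = -5.689012
u₃ = 0.557663 − (-5.689012)·(-5.702337)/(-38.876612) = 1.392115;  |Δ| = 0.834452
g(1.392115) = -4.062016
u₄ = 1.392115 − (-4.062016)·(0.834452)/(1.626996) = 3.475437;  |Δ| = 2.083322
g(3.475437) = 6.078661
u₅ = 3.475437 − 6.078661·(2.083322)/(10.140677) = 2.226624;  |Δ| = 1.248813
g(2.226624) = -1.042145
u₆ = 2.226624 − (-1.042145)·(-1.248813)/(-7.120807) = 2.409390;  |Δ| = 0.182766
g(2.409390) = -0.194838
u₇ = 2.409390 − (-0.194838)·(0.182766)/(0.847308) = 2.451417;  |Δ| = 0.042027
g(2.451417) = 0.009447
u₈ = 2.451417 − 0.009447·(0.042027)/(0.204285) = 2.449474;  |Δ| = 0.001944
|u₈ − u₇| = 0.001944 < 0.01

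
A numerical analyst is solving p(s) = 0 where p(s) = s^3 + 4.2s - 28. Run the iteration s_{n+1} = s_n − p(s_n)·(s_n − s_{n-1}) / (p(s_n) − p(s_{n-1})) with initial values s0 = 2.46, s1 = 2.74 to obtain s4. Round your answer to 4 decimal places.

p(2.46) = -2.781064, p(2.74) = 4.078824
s2 = 2.740000 − 4.078824·(2.740000 − 2.460000) / (4.078824 − (-2.781064)) = 2.740000 − (1.142071)/(6.859888) = 2.573515
p(2.573515) = -0.146908
s3 = 2.573515 − (-0.146908)·(2.573515 − 2.740000) / (-0.146908 − 4.078824) = 2.573515 − (0.024458)/(-4.225732) = 2.579303
p(2.579303) = -0.007341
s4 = 2.579303 − (-0.007341)·(2.579303 − 2.573515) / (-0.007341 − (-0.146908)) = 2.579303 − (-0.000042)/(0.139567) = 2.579607

2.5796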